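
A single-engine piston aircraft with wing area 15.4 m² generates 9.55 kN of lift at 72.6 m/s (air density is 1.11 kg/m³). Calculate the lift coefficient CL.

CL = 0.212

From L = ½ρv²S·CL, rearranging gives CL = 2L/(ρv²S).
CL = 2 × 9550 / (1.11 × 72.6² × 15.4) = 0.212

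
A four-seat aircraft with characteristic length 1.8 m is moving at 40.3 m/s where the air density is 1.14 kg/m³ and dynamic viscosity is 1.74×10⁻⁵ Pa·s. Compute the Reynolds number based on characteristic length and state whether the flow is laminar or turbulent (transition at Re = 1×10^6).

Re = 4.75×10^6 (turbulent)

Re = ρ·v·c/μ = 1.14 × 40.3 × 1.8 / (1.74×10⁻⁵) = 4.75×10^6
Since 4.75×10^6 > 1×10^6, the flow is turbulent.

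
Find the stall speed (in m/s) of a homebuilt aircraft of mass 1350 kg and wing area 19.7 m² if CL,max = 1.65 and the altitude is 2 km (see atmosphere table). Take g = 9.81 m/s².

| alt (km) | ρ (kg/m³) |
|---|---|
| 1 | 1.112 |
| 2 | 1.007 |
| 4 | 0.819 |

V_stall = 28.4 m/s

At 2 km, from the table: ρ = 1.007 kg/m³.
Weight W = mg = 1350 × 9.81 = 13240 N.
V_stall = √(2W/(ρ·S·CL,max)) = √(2 × 13240 / (1.007 × 19.7 × 1.65))
V_stall = √809.2 = 28.4 m/s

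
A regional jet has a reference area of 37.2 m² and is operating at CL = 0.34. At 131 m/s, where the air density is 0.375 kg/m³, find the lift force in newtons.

L = 40700 N

Dynamic pressure q = ½ρv² = ½ × 0.375 × 131² = 3218 Pa.
L = q·S·CL = 3218 × 37.2 × 0.34 = 40700 N ≈ 40.7 kN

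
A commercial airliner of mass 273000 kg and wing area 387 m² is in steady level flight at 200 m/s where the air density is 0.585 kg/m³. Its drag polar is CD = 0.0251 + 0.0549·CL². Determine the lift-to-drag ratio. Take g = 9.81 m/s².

L/D = 13.3

In steady level flight, lift balances weight: W = mg = 273000 × 9.81 = 2.6781×10^6 N.
q = ½ρv² = ½ × 0.585 × 200² = 11700 Pa.
CL = 2W/(ρv²S) = 2×2.6781×10^6/(0.585×200²×387) = 0.5915.
CD = 0.0251 + 0.0549 × 0.5915² = 0.04431.
L/D = CL/CD = 0.5915 / 0.04431 = 13.3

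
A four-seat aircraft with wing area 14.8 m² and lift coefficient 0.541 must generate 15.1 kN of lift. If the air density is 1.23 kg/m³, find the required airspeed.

L = ½ρv²S·CL ⇒ v = √(2L/(ρ·S·CL))
v = √(2 × 15100 / (1.23 × 14.8 × 0.541)) = √3066 = 55.4 m/s

v = 55.4 m/s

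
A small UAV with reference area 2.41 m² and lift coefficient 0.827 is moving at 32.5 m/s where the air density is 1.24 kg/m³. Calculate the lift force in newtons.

L = 1310 N

L = ½ρv²S·CL = ½ × 1.24 × 32.5² × 2.41 × 0.827 = 1310 N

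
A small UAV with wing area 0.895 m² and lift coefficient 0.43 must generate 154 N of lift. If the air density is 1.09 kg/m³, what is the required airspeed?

L = ½ρv²S·CL ⇒ v = √(2L/(ρ·S·CL))
v = √(2 × 154 / (1.09 × 0.895 × 0.43)) = √734.2 = 27.1 m/s

v = 27.1 m/s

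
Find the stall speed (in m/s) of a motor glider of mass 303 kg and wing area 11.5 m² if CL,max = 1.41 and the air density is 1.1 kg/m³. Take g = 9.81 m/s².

V_stall = 18.3 m/s

Stall occurs when L = W at CL,max. W = mg = 303 × 9.81 = 2972 N.
V_stall = √(2W/(ρ·S·CL,max)) = √(2 × 2972 / (1.1 × 11.5 × 1.41))
V_stall = √333.3 = 18.3 m/s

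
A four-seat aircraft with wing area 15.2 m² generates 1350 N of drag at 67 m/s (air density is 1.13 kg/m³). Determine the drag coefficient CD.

From D = ½ρv²S·CD, rearranging gives CD = 2D/(ρv²S).
CD = 2 × 1350 / (1.13 × 67² × 15.2) = 0.035

CD = 0.035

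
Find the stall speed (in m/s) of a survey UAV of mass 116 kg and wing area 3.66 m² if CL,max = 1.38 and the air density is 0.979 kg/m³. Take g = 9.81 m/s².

Stall occurs when L = W at CL,max. W = mg = 116 × 9.81 = 1138 N.
V_stall = √(2W/(ρ·S·CL,max)) = √(2 × 1138 / (0.979 × 3.66 × 1.38))
V_stall = √460.3 = 21.5 m/s

V_stall = 21.5 m/s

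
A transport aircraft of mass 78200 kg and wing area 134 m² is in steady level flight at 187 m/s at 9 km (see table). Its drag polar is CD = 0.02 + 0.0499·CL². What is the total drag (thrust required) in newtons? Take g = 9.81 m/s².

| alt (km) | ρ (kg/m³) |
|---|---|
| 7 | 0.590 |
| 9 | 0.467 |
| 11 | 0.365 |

D = 48700 N

At 9 km, from the table: ρ = 0.467 kg/m³.
In steady level flight, lift balances weight: W = mg = 78200 × 9.81 = 7.6714×10^5 N.
q = ½ρv² = ½ × 0.467 × 187² = 8165 Pa.
CL = 2W/(ρv²S) = 2×7.6714×10^5/(0.467×187²×134) = 0.7011.
CD = 0.02 + 0.0499 × 0.7011² = 0.04453.
D = q·S·CD = 8165 × 134 × 0.04453 = 48720 N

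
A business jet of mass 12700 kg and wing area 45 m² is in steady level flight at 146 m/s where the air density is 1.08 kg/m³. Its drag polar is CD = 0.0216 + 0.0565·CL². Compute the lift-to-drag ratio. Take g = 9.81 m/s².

L/D = 9.67

Level flight ⇒ L = W = m·g = 12700 × 9.81 = 1.2459×10^5 N.
q = ½ρv² = ½ × 1.08 × 146² = 11510 Pa.
Required CL = L/(qS) = 1.2459×10^5/(11510·45) = 0.2405.
CD = 0.0216 + 0.0565 × 0.2405² = 0.02487.
L/D = CL/CD = 0.2405 / 0.02487 = 9.67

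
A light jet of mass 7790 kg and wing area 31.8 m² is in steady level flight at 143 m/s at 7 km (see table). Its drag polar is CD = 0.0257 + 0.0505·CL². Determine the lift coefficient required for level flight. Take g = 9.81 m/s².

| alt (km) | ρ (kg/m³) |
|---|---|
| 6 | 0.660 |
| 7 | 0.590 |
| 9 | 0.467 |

CL = 0.398

At 7 km, from the table: ρ = 0.590 kg/m³.
In steady level flight, lift balances weight: W = mg = 7790 × 9.81 = 76420 N.
q = ½ρv² = ½ × 0.59 × 143² = 6032 Pa.
CL = 2W/(ρv²S) = 2×76420/(0.59×143²×31.8) = 0.3984.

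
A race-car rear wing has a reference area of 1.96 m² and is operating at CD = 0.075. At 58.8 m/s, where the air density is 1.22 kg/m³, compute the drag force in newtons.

D = 310 N

D = ½ρv²S·CD = ½ × 1.22 × 58.8² × 1.96 × 0.075 = 310 N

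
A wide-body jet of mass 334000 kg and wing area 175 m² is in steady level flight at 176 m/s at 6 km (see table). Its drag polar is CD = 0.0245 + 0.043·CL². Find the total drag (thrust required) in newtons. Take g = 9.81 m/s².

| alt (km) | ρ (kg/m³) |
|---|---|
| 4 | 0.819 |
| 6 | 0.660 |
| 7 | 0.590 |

D = 3.02×10^5 N

At 6 km, from the table: ρ = 0.660 kg/m³.
Level flight ⇒ L = W = m·g = 334000 × 9.81 = 3.2765×10^6 N.
Dynamic pressure q = 0.5 × 0.66 × 176² = 10220 Pa.
CL = W/(q·S) = 3.2765×10^6 / (10220 × 175) = 1.832.
CD = 0.0245 + 0.043 × 1.832² = 0.1688.
D = q·S·CD = 10220 × 175 × 0.1688 = 3.019×10^5 N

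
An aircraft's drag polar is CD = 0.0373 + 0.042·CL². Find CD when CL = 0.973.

CD = 0.0373 + 0.042 × 0.973² = 0.0373 + 0.03976 = 0.0771

CD = 0.0771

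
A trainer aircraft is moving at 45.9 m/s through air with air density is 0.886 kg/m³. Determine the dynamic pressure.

q = 933 Pa

q = ½ρv² = ½ × 0.886 × 45.9² = 933 Pa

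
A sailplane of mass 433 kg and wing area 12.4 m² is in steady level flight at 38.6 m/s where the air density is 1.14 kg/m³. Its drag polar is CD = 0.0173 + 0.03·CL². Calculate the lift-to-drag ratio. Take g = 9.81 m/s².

L/D = 18.2

In steady level flight, lift balances weight: W = mg = 433 × 9.81 = 4247.7 N.
Dynamic pressure q = 0.5 × 1.14 × 38.6² = 849.3 Pa.
Required CL = L/(qS) = 4247.7/(849.3·12.4) = 0.4034.
CD = 0.0173 + 0.03 × 0.4034² = 0.02218.
L/D = CL/CD = 0.4034 / 0.02218 = 18.2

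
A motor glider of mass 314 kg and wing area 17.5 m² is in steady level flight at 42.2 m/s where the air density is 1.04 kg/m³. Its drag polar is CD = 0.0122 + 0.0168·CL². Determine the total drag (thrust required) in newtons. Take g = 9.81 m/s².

D = 208 N

Level flight ⇒ L = W = m·g = 314 × 9.81 = 3080.3 N.
q = ½ρv² = ½ × 1.04 × 42.2² = 926 Pa.
CL = W/(q·S) = 3080.3 / (926 × 17.5) = 0.1901.
CD = 0.0122 + 0.0168 × 0.1901² = 0.01281.
D = q·S·CD = 926 × 17.5 × 0.01281 = 207.5 N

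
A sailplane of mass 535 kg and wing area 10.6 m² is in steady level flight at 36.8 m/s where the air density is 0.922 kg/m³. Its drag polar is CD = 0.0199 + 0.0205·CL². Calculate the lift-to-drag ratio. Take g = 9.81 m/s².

Weight W = mg = 535 × 9.81 = 5248.4 N; in level flight L = W.
q = ½ρv² = ½ × 0.922 × 36.8² = 624.3 Pa.
Required CL = L/(qS) = 5248.4/(624.3·10.6) = 0.7931.
CD = 0.0199 + 0.0205 × 0.7931² = 0.03279.
L/D = CL/CD = 0.7931 / 0.03279 = 24.2

L/D = 24.2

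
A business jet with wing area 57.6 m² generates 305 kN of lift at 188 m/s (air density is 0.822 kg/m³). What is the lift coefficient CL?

From L = ½ρv²S·CL, rearranging gives CL = 2L/(ρv²S).
CL = 2 × 3.05×10^5 / (0.822 × 188² × 57.6) = 0.365

CL = 0.365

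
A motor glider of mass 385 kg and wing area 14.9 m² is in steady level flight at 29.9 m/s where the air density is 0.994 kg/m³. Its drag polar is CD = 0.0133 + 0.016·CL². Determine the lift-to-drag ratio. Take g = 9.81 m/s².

L/D = 30.8

Level flight ⇒ L = W = m·g = 385 × 9.81 = 3776.9 N.
q = ½ρv² = ½ × 0.994 × 29.9² = 444.3 Pa.
CL = 2W/(ρv²S) = 2×3776.9/(0.994×29.9²×14.9) = 0.5705.
CD = 0.0133 + 0.016 × 0.5705² = 0.01851.
L/D = CL/CD = 0.5705 / 0.01851 = 30.8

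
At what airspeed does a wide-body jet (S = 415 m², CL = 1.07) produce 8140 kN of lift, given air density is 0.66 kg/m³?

L = ½ρv²S·CL ⇒ v = √(2L/(ρ·S·CL))
v = √(2 × 8.14×10^6 / (0.66 × 415 × 1.07)) = √55550 = 236 m/s

v = 236 m/s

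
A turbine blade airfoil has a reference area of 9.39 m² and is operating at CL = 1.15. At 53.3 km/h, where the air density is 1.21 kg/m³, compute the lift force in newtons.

L = 1430 N

Convert speed: v = 53.3 km/h ÷ 3.6 = 14.81 m/s.
Dynamic pressure q = ½ρv² = ½ × 1.21 × 14.81² = 132.6 Pa.
L = q·S·CL = 132.6 × 9.39 × 1.15 = 1430 N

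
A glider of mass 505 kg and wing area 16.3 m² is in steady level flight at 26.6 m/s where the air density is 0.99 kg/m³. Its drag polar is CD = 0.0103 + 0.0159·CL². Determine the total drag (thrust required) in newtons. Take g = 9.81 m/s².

D = 127 N

Weight W = mg = 505 × 9.81 = 4954.1 N; in level flight L = W.
q = ½ρv² = ½ × 0.99 × 26.6² = 350.2 Pa.
CL = 2W/(ρv²S) = 2×4954.1/(0.99×26.6²×16.3) = 0.8678.
CD = 0.0103 + 0.0159 × 0.8678² = 0.02227.
D = q·S·CD = 350.2 × 16.3 × 0.02227 = 127.2 N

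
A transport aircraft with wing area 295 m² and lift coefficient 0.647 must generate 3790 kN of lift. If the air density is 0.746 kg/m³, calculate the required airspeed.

L = ½ρv²S·CL ⇒ v = √(2L/(ρ·S·CL))
v = √(2 × 3.79×10^6 / (0.746 × 295 × 0.647)) = √53240 = 231 m/s

v = 231 m/s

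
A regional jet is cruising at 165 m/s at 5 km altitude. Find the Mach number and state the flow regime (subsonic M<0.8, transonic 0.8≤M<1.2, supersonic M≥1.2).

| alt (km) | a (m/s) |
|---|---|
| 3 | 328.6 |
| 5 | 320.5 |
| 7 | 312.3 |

M = 0.515 (subsonic)

At 5 km, from the table: a = 320.5 m/s.
M = v/a = 165 / 320.5 = 0.515
M = 0.515 → subsonic.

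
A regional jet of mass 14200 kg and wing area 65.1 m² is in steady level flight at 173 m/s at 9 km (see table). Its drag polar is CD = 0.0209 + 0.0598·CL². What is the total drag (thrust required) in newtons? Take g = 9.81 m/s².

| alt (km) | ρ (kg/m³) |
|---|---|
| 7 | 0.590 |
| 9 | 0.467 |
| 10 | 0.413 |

D = 12100 N

At 9 km, from the table: ρ = 0.467 kg/m³.
Level flight ⇒ L = W = m·g = 14200 × 9.81 = 1.393×10^5 N.
Dynamic pressure q = 0.5 × 0.467 × 173² = 6988 Pa.
CL = W/(q·S) = 1.393×10^5 / (6988 × 65.1) = 0.3062.
CD = 0.0209 + 0.0598 × 0.3062² = 0.02651.
D = q·S·CD = 6988 × 65.1 × 0.02651 = 12060 N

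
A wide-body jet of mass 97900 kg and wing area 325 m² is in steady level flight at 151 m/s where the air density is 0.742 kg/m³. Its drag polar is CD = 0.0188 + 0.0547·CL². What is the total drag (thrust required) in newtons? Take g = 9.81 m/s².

Level flight ⇒ L = W = m·g = 97900 × 9.81 = 9.604×10^5 N.
q = ½ρv² = ½ × 0.742 × 151² = 8459 Pa.
Required CL = L/(qS) = 9.604×10^5/(8459·325) = 0.3493.
CD = 0.0188 + 0.0547 × 0.3493² = 0.02548.
D = q·S·CD = 8459 × 325 × 0.02548 = 70040 N

D = 70000 N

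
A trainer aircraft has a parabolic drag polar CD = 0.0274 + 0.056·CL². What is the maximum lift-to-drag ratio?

For CD = CD0 + K·CL², (L/D)max occurs at CL* = √(CD0/K) and equals 1/(2√(K·CD0)).
(L/D)max = 1/(2√(0.056 × 0.0274)) = 1/(2 × 0.03917) = 12.8

(L/D)max = 12.8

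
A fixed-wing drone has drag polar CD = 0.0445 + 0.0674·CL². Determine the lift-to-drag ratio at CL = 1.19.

CD = 0.0445 + 0.0674 × 1.19² = 0.1399
L/D = CL/CD = 1.19 / 0.1399 = 8.5

L/D = 8.5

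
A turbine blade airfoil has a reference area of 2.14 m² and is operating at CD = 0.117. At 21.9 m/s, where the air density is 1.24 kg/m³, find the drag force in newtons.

D = 74.5 N

Dynamic pressure q = ½ρv² = ½ × 1.24 × 21.9² = 297.4 Pa.
D = q·S·CD = 297.4 × 2.14 × 0.117 = 74.5 N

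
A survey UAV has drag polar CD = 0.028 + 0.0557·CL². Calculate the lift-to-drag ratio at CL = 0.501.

L/D = 11.9

CD = 0.028 + 0.0557 × 0.501² = 0.04198
L/D = CL/CD = 0.501 / 0.04198 = 11.9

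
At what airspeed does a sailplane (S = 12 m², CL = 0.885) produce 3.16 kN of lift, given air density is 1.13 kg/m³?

v = 22.9 m/s

L = ½ρv²S·CL ⇒ v = √(2L/(ρ·S·CL))
v = √(2 × 3160 / (1.13 × 12 × 0.885)) = √526.6 = 22.9 m/s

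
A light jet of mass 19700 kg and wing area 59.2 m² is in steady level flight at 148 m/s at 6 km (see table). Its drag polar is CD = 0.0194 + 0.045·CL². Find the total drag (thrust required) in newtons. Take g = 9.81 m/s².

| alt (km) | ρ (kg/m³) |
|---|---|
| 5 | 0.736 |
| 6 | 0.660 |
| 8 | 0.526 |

At 6 km, from the table: ρ = 0.660 kg/m³.
In steady level flight, lift balances weight: W = mg = 19700 × 9.81 = 1.9326×10^5 N.
Dynamic pressure q = 0.5 × 0.66 × 148² = 7228 Pa.
CL = W/(q·S) = 1.9326×10^5 / (7228 × 59.2) = 0.4516.
CD = 0.0194 + 0.045 × 0.4516² = 0.02858.
D = q·S·CD = 7228 × 59.2 × 0.02858 = 12230 N

D = 12200 N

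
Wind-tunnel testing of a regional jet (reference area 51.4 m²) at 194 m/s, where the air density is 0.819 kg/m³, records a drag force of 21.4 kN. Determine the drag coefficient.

CD = 0.027

From D = ½ρv²S·CD, rearranging gives CD = 2D/(ρv²S).
CD = 2 × 21400 / (0.819 × 194² × 51.4) = 0.027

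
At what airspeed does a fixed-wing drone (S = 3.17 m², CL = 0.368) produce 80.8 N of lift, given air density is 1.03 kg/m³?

L = ½ρv²S·CL ⇒ v = √(2L/(ρ·S·CL))
v = √(2 × 80.8 / (1.03 × 3.17 × 0.368)) = √134.5 = 11.6 m/s

v = 11.6 m/s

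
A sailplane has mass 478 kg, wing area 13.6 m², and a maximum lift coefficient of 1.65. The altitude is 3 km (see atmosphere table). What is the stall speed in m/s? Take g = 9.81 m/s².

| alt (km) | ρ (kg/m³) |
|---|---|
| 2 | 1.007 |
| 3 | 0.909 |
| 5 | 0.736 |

At 3 km, from the table: ρ = 0.909 kg/m³.
Weight W = mg = 478 × 9.81 = 4689 N.
From L = ½ρV²S·CL,max = W: V_stall = √(2W/(ρSCL,max)) = √(2·4689/(0.909·13.6·1.65))
V_stall = √459.8 = 21.4 m/s

V_stall = 21.4 m/s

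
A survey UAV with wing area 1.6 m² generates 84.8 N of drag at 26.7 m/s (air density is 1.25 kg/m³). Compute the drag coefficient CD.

From D = ½ρv²S·CD, rearranging gives CD = 2D/(ρv²S).
CD = 2 × 84.8 / (1.25 × 26.7² × 1.6) = 0.119

CD = 0.119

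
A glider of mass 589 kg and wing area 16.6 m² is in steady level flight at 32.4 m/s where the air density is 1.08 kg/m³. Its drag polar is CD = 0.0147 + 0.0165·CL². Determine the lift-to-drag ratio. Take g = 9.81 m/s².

L/D = 29.3

In steady level flight, lift balances weight: W = mg = 589 × 9.81 = 5778.1 N.
Dynamic pressure q = 0.5 × 1.08 × 32.4² = 566.9 Pa.
CL = W/(q·S) = 5778.1 / (566.9 × 16.6) = 0.614.
CD = 0.0147 + 0.0165 × 0.614² = 0.02092.
L/D = CL/CD = 0.614 / 0.02092 = 29.3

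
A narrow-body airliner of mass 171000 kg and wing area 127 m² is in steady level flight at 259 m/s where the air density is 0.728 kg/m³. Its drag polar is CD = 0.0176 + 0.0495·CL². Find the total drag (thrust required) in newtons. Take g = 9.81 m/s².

D = 99500 N

Weight W = mg = 171000 × 9.81 = 1.6775×10^6 N; in level flight L = W.
q = ½ρv² = ½ × 0.728 × 259² = 24420 Pa.
Required CL = L/(qS) = 1.6775×10^6/(24420·127) = 0.541.
CD = 0.0176 + 0.0495 × 0.541² = 0.03209.
D = q·S·CD = 24420 × 127 × 0.03209 = 99500 N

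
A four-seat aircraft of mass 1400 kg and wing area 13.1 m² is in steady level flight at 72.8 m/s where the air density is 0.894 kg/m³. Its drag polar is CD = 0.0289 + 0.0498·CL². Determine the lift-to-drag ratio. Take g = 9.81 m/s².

In steady level flight, lift balances weight: W = mg = 1400 × 9.81 = 13734 N.
q = ½ρv² = ½ × 0.894 × 72.8² = 2369 Pa.
CL = W/(q·S) = 13734 / (2369 × 13.1) = 0.4425.
CD = 0.0289 + 0.0498 × 0.4425² = 0.03865.
L/D = CL/CD = 0.4425 / 0.03865 = 11.4

L/D = 11.4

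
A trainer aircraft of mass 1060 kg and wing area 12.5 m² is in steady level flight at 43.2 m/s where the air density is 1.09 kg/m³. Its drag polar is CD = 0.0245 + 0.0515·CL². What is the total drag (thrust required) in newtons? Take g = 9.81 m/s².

D = 749 N

Level flight ⇒ L = W = m·g = 1060 × 9.81 = 10399 N.
Dynamic pressure q = 0.5 × 1.09 × 43.2² = 1017 Pa.
CL = 2W/(ρv²S) = 2×10399/(1.09×43.2²×12.5) = 0.8179.
CD = 0.0245 + 0.0515 × 0.8179² = 0.05895.
D = q·S·CD = 1017 × 12.5 × 0.05895 = 749.5 N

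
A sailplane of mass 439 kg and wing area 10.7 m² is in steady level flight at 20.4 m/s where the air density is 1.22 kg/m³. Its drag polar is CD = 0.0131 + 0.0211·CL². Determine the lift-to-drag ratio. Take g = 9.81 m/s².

In steady level flight, lift balances weight: W = mg = 439 × 9.81 = 4306.6 N.
Dynamic pressure q = 0.5 × 1.22 × 20.4² = 253.9 Pa.
CL = 2W/(ρv²S) = 2×4306.6/(1.22×20.4²×10.7) = 1.585.
CD = 0.0131 + 0.0211 × 1.585² = 0.06614.
L/D = CL/CD = 1.585 / 0.06614 = 24

L/D = 24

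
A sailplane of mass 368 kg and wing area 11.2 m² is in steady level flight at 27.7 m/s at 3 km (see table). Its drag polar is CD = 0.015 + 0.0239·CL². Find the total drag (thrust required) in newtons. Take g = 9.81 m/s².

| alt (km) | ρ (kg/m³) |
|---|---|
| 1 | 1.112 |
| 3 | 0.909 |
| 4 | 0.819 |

D = 138 N

At 3 km, from the table: ρ = 0.909 kg/m³.
Weight W = mg = 368 × 9.81 = 3610.1 N; in level flight L = W.
Dynamic pressure q = 0.5 × 0.909 × 27.7² = 348.7 Pa.
CL = 2W/(ρv²S) = 2×3610.1/(0.909×27.7²×11.2) = 0.9243.
CD = 0.015 + 0.0239 × 0.9243² = 0.03542.
D = q·S·CD = 348.7 × 11.2 × 0.03542 = 138.3 N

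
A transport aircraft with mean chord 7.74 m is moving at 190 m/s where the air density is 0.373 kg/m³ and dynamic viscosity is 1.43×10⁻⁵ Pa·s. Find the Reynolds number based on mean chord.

Re = 3.84×10^7

Re = ρ·v·c/μ = 0.373 × 190 × 7.74 / (1.43×10⁻⁵) = 3.84×10^7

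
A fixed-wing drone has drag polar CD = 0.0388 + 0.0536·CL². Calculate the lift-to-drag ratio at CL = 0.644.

L/D = 10.6

CD = 0.0388 + 0.0536 × 0.644² = 0.06103
L/D = CL/CD = 0.644 / 0.06103 = 10.6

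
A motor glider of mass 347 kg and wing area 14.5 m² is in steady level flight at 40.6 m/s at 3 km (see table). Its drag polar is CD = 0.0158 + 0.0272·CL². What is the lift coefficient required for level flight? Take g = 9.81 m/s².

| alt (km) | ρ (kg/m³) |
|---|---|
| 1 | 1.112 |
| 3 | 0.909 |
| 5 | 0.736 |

At 3 km, from the table: ρ = 0.909 kg/m³.
Level flight ⇒ L = W = m·g = 347 × 9.81 = 3404.1 N.
Dynamic pressure q = 0.5 × 0.909 × 40.6² = 749.2 Pa.
CL = 2W/(ρv²S) = 2×3404.1/(0.909×40.6²×14.5) = 0.3134.

CL = 0.313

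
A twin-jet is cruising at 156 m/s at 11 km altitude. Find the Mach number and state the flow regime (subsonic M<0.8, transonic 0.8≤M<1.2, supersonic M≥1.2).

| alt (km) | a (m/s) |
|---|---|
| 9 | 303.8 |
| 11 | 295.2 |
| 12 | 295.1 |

M = 0.528 (subsonic)

At 11 km, from the table: a = 295.2 m/s.
M = v/a = 156 / 295.2 = 0.528
M = 0.528 → subsonic.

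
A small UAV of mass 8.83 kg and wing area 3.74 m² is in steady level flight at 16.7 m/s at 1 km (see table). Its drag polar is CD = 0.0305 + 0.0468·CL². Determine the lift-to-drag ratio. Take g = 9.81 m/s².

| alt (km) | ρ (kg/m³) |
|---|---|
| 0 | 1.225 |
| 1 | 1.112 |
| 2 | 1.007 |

At 1 km, from the table: ρ = 1.112 kg/m³.
Weight W = mg = 8.83 × 9.81 = 86.622 N; in level flight L = W.
Dynamic pressure q = 0.5 × 1.112 × 16.7² = 155.1 Pa.
CL = 2W/(ρv²S) = 2×86.622/(1.112×16.7²×3.74) = 0.1494.
CD = 0.0305 + 0.0468 × 0.1494² = 0.03154.
L/D = CL/CD = 0.1494 / 0.03154 = 4.74

L/D = 4.74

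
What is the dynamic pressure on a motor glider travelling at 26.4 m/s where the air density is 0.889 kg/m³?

q = ½ρv² = ½ × 0.889 × 26.4² = 310 Pa

q = 310 Pa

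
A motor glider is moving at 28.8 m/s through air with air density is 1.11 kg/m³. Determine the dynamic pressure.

q = 460 Pa

q = ½ρv² = ½ × 1.11 × 28.8² = 460 Pa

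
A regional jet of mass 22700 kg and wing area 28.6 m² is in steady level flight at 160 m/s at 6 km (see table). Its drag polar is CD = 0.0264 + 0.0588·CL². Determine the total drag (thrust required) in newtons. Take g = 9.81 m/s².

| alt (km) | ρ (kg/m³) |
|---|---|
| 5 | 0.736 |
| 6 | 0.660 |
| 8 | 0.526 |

D = 18400 N

At 6 km, from the table: ρ = 0.660 kg/m³.
In steady level flight, lift balances weight: W = mg = 22700 × 9.81 = 2.2269×10^5 N.
q = ½ρv² = ½ × 0.66 × 160² = 8448 Pa.
CL = 2W/(ρv²S) = 2×2.2269×10^5/(0.66×160²×28.6) = 0.9217.
CD = 0.0264 + 0.0588 × 0.9217² = 0.07635.
D = q·S·CD = 8448 × 28.6 × 0.07635 = 18450 N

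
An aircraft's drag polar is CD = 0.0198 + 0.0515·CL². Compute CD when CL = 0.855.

CD = 0.0198 + 0.0515 × 0.855² = 0.0198 + 0.03765 = 0.0574

CD = 0.0574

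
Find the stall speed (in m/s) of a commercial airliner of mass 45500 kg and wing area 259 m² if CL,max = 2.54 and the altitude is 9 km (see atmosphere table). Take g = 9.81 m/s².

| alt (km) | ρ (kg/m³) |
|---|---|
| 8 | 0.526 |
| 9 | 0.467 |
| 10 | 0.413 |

At 9 km, from the table: ρ = 0.467 kg/m³.
At stall, lift equals weight: L = W = m·g = 45500 × 9.81 = 4.464×10^5 N.
From L = ½ρV²S·CL,max = W: V_stall = √(2W/(ρSCL,max)) = √(2·4.464×10^5/(0.467·259·2.54))
V_stall = √2906 = 53.9 m/s

V_stall = 53.9 m/s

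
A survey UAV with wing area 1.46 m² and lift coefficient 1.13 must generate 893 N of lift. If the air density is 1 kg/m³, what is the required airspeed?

L = ½ρv²S·CL ⇒ v = √(2L/(ρ·S·CL))
v = √(2 × 893 / (1 × 1.46 × 1.13)) = √1083 = 32.9 m/s

v = 32.9 m/s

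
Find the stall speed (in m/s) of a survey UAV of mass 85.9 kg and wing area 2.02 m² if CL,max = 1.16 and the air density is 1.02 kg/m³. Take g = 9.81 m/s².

V_stall = 26.6 m/s

Weight W = mg = 85.9 × 9.81 = 842.7 N.
V_stall = √(2W/(ρ·S·CL,max)) = √(2 × 842.7 / (1.02 × 2.02 × 1.16))
V_stall = √705.2 = 26.6 m/s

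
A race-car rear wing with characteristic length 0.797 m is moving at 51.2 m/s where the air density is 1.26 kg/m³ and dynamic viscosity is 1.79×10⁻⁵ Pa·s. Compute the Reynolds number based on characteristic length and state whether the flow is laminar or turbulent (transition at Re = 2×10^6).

Re = 2.87×10^6 (turbulent)

Re = ρ·v·c/μ = 1.26 × 51.2 × 0.797 / (1.79×10⁻⁵) = 2.87×10^6
Since 2.87×10^6 > 2×10^6, the flow is turbulent.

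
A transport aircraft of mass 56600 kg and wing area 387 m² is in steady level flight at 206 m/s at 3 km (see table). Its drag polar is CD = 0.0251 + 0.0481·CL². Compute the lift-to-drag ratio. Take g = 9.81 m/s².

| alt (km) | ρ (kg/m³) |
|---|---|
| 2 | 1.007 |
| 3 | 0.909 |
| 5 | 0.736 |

L/D = 2.93

At 3 km, from the table: ρ = 0.909 kg/m³.
In steady level flight, lift balances weight: W = mg = 56600 × 9.81 = 5.5525×10^5 N.
q = ½ρv² = ½ × 0.909 × 206² = 19290 Pa.
CL = 2W/(ρv²S) = 2×5.5525×10^5/(0.909×206²×387) = 0.07439.
CD = 0.0251 + 0.0481 × 0.07439² = 0.02537.
L/D = CL/CD = 0.07439 / 0.02537 = 2.93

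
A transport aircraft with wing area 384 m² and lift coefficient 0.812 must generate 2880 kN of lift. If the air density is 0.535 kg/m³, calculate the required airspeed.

L = ½ρv²S·CL ⇒ v = √(2L/(ρ·S·CL))
v = √(2 × 2.88×10^6 / (0.535 × 384 × 0.812)) = √34530 = 186 m/s

v = 186 m/s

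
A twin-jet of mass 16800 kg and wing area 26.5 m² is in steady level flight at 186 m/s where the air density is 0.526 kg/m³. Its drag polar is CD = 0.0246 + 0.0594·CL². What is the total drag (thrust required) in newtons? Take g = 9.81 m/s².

Weight W = mg = 16800 × 9.81 = 1.6481×10^5 N; in level flight L = W.
q = ½ρv² = ½ × 0.526 × 186² = 9099 Pa.
Required CL = L/(qS) = 1.6481×10^5/(9099·26.5) = 0.6835.
CD = 0.0246 + 0.0594 × 0.6835² = 0.05235.
D = q·S·CD = 9099 × 26.5 × 0.05235 = 12620 N

D = 12600 N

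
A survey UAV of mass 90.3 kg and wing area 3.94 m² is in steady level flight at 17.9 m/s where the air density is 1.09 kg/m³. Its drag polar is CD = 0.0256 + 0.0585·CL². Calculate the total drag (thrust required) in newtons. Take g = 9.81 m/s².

D = 84.3 N

Weight W = mg = 90.3 × 9.81 = 885.84 N; in level flight L = W.
Dynamic pressure q = 0.5 × 1.09 × 17.9² = 174.6 Pa.
CL = 2W/(ρv²S) = 2×885.84/(1.09×17.9²×3.94) = 1.288.
CD = 0.0256 + 0.0585 × 1.288² = 0.1226.
D = q·S·CD = 174.6 × 3.94 × 0.1226 = 84.34 N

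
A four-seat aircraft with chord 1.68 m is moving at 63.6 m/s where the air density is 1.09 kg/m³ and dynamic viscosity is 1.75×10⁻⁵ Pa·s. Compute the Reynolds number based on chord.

Re = ρ·v·c/μ = 1.09 × 63.6 × 1.68 / (1.75×10⁻⁵) = 6.66×10^6

Re = 6.66×10^6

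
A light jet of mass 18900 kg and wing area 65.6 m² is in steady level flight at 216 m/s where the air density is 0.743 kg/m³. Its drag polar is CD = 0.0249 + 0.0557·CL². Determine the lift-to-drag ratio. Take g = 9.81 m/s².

L/D = 6.18

In steady level flight, lift balances weight: W = mg = 18900 × 9.81 = 1.8541×10^5 N.
q = ½ρv² = ½ × 0.743 × 216² = 17330 Pa.
CL = W/(q·S) = 1.8541×10^5 / (17330 × 65.6) = 0.1631.
CD = 0.0249 + 0.0557 × 0.1631² = 0.02638.
L/D = CL/CD = 0.1631 / 0.02638 = 6.18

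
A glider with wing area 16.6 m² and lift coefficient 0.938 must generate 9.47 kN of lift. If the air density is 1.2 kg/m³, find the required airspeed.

L = ½ρv²S·CL ⇒ v = √(2L/(ρ·S·CL))
v = √(2 × 9470 / (1.2 × 16.6 × 0.938)) = √1014 = 31.8 m/s

v = 31.8 m/s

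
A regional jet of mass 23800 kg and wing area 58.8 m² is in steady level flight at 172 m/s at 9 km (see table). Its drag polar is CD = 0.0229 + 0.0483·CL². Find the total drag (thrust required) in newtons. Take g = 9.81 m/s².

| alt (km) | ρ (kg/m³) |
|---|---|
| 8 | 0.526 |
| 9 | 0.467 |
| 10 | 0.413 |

D = 15800 N

At 9 km, from the table: ρ = 0.467 kg/m³.
In steady level flight, lift balances weight: W = mg = 23800 × 9.81 = 2.3348×10^5 N.
q = ½ρv² = ½ × 0.467 × 172² = 6908 Pa.
CL = 2W/(ρv²S) = 2×2.3348×10^5/(0.467×172²×58.8) = 0.5748.
CD = 0.0229 + 0.0483 × 0.5748² = 0.03886.
D = q·S·CD = 6908 × 58.8 × 0.03886 = 15780 N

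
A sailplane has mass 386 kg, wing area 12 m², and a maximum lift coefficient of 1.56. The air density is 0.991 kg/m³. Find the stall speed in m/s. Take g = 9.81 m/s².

Weight W = mg = 386 × 9.81 = 3787 N.
V_stall = √(2W/(ρ·S·CL,max)) = √(2 × 3787 / (0.991 × 12 × 1.56))
V_stall = √408.2 = 20.2 m/s

V_stall = 20.2 m/s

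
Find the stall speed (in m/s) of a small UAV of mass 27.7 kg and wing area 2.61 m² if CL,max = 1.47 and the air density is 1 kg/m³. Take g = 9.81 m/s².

V_stall = 11.9 m/s

Weight W = mg = 27.7 × 9.81 = 271.7 N.
V_stall = √(2W/(ρ·S·CL,max)) = √(2 × 271.7 / (1 × 2.61 × 1.47))
V_stall = √141.7 = 11.9 m/s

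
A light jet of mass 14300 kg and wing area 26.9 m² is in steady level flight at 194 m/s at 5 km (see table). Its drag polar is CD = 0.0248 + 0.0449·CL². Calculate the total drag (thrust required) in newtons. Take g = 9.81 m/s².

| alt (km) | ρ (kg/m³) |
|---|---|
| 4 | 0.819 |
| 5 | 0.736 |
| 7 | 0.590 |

At 5 km, from the table: ρ = 0.736 kg/m³.
Weight W = mg = 14300 × 9.81 = 1.4028×10^5 N; in level flight L = W.
Dynamic pressure q = 0.5 × 0.736 × 194² = 13850 Pa.
CL = 2W/(ρv²S) = 2×1.4028×10^5/(0.736×194²×26.9) = 0.3765.
CD = 0.0248 + 0.0449 × 0.3765² = 0.03117.
D = q·S·CD = 13850 × 26.9 × 0.03117 = 11610 N

D = 11600 N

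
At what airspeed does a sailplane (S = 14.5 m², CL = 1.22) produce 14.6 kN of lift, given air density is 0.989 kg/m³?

L = ½ρv²S·CL ⇒ v = √(2L/(ρ·S·CL))
v = √(2 × 14600 / (0.989 × 14.5 × 1.22)) = √1669 = 40.9 m/s

v = 40.9 m/s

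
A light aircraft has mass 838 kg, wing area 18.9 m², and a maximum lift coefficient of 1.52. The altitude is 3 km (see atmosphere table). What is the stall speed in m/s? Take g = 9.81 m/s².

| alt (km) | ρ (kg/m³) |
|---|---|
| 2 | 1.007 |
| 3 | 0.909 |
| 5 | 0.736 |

V_stall = 25.1 m/s

At 3 km, from the table: ρ = 0.909 kg/m³.
Weight W = mg = 838 × 9.81 = 8221 N.
From L = ½ρV²S·CL,max = W: V_stall = √(2W/(ρSCL,max)) = √(2·8221/(0.909·18.9·1.52))
V_stall = √629.6 = 25.1 m/s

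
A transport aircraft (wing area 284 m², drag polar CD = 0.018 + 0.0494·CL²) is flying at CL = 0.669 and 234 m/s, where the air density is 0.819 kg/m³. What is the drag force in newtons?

CD = 0.018 + 0.0494 × 0.669² = 0.04011
D = ½ρv²S·CD = ½ × 0.819 × 234² × 284 × 0.04011 = 2.55×10^5 N

D = 2.55×10^5 N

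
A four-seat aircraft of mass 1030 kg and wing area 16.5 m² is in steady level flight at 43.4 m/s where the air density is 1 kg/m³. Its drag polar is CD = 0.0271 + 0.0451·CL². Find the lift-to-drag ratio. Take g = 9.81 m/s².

L/D = 14.1

In steady level flight, lift balances weight: W = mg = 1030 × 9.81 = 10104 N.
Dynamic pressure q = 0.5 × 1 × 43.4² = 941.8 Pa.
Required CL = L/(qS) = 10104/(941.8·16.5) = 0.6502.
CD = 0.0271 + 0.0451 × 0.6502² = 0.04617.
L/D = CL/CD = 0.6502 / 0.04617 = 14.1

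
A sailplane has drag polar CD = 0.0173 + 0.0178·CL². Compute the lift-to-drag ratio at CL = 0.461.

CD = 0.0173 + 0.0178 × 0.461² = 0.02108
L/D = CL/CD = 0.461 / 0.02108 = 21.9

L/D = 21.9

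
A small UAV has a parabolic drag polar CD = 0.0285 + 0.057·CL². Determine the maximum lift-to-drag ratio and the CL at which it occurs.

For CD = CD0 + K·CL², (L/D)max occurs at CL* = √(CD0/K) and equals 1/(2√(K·CD0)).
(L/D)max = 1/(2√(0.057 × 0.0285)) = 1/(2 × 0.04031) = 12.4
CL* = √(0.0285/0.057) = 0.707

(L/D)max = 12.4, at CL = 0.707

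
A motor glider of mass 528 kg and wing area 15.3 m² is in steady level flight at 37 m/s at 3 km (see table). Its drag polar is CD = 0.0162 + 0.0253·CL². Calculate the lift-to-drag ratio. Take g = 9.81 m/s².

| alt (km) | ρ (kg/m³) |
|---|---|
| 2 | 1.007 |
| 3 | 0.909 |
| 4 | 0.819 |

At 3 km, from the table: ρ = 0.909 kg/m³.
In steady level flight, lift balances weight: W = mg = 528 × 9.81 = 5179.7 N.
Dynamic pressure q = 0.5 × 0.909 × 37² = 622.2 Pa.
Required CL = L/(qS) = 5179.7/(622.2·15.3) = 0.5441.
CD = 0.0162 + 0.0253 × 0.5441² = 0.02369.
L/D = CL/CD = 0.5441 / 0.02369 = 23

L/D = 23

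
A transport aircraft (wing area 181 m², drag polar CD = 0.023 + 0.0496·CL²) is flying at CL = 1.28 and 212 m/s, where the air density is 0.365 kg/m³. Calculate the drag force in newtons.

D = 1.55×10^5 N

CD = 0.023 + 0.0496 × 1.28² = 0.1043
D = ½ρv²S·CD = ½ × 0.365 × 212² × 181 × 0.1043 = 1.55×10^5 N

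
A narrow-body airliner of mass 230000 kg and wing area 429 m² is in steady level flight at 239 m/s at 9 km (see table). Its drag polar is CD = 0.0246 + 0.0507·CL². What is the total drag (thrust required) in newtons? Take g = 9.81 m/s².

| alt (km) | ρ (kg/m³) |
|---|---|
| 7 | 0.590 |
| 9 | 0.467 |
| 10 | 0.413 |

D = 1.86×10^5 N

At 9 km, from the table: ρ = 0.467 kg/m³.
In steady level flight, lift balances weight: W = mg = 230000 × 9.81 = 2.2563×10^6 N.
Dynamic pressure q = 0.5 × 0.467 × 239² = 13340 Pa.
CL = W/(q·S) = 2.2563×10^6 / (13340 × 429) = 0.3943.
CD = 0.0246 + 0.0507 × 0.3943² = 0.03248.
D = q·S·CD = 13340 × 429 × 0.03248 = 1.859×10^5 N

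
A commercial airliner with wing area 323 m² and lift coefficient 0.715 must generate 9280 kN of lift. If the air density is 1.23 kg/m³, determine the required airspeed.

v = 256 m/s

L = ½ρv²S·CL ⇒ v = √(2L/(ρ·S·CL))
v = √(2 × 9.28×10^6 / (1.23 × 323 × 0.715)) = √65340 = 256 m/s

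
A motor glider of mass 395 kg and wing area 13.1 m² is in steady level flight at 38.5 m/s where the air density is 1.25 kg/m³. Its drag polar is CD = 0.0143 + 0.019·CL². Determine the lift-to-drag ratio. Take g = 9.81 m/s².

Weight W = mg = 395 × 9.81 = 3875 N; in level flight L = W.
q = ½ρv² = ½ × 1.25 × 38.5² = 926.4 Pa.
Required CL = L/(qS) = 3875/(926.4·13.1) = 0.3193.
CD = 0.0143 + 0.019 × 0.3193² = 0.01624.
L/D = CL/CD = 0.3193 / 0.01624 = 19.7

L/D = 19.7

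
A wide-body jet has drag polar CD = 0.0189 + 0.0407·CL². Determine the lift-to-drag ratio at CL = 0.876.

L/D = 17.5

CD = 0.0189 + 0.0407 × 0.876² = 0.05013
L/D = CL/CD = 0.876 / 0.05013 = 17.5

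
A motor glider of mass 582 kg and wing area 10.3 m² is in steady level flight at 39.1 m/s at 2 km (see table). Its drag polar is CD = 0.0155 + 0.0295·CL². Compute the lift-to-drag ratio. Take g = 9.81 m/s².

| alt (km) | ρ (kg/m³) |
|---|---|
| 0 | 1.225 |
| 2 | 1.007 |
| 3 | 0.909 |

At 2 km, from the table: ρ = 1.007 kg/m³.
Weight W = mg = 582 × 9.81 = 5709.4 N; in level flight L = W.
Dynamic pressure q = 0.5 × 1.007 × 39.1² = 769.8 Pa.
CL = 2W/(ρv²S) = 2×5709.4/(1.007×39.1²×10.3) = 0.7201.
CD = 0.0155 + 0.0295 × 0.7201² = 0.0308.
L/D = CL/CD = 0.7201 / 0.0308 = 23.4

L/D = 23.4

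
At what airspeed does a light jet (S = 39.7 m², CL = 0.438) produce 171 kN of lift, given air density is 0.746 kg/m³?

v = 162 m/s

L = ½ρv²S·CL ⇒ v = √(2L/(ρ·S·CL))
v = √(2 × 1.71×10^5 / (0.746 × 39.7 × 0.438)) = √26360 = 162 m/s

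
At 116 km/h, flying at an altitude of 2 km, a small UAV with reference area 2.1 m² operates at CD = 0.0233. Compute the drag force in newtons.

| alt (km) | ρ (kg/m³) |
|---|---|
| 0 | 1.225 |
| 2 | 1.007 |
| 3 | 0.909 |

D = 25.6 N

At 2 km, from the table: ρ = 1.007 kg/m³.
Convert speed: v = 116 km/h ÷ 3.6 = 32.22 m/s.
D = ½ρv²S·CD = ½ × 1.007 × 32.22² × 2.1 × 0.0233 = 25.6 N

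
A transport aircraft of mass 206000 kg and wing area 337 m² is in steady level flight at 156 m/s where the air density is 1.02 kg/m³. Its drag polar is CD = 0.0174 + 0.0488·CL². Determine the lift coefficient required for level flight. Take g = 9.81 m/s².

CL = 0.483

Weight W = mg = 206000 × 9.81 = 2.0209×10^6 N; in level flight L = W.
q = ½ρv² = ½ × 1.02 × 156² = 12410 Pa.
Required CL = L/(qS) = 2.0209×10^6/(12410·337) = 0.4832.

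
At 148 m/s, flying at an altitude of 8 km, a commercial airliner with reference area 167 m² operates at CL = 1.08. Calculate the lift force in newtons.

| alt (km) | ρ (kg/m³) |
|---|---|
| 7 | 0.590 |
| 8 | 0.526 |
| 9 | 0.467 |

At 8 km, from the table: ρ = 0.526 kg/m³.
L = ½ρv²S·CL = ½ × 0.526 × 148² × 167 × 1.08 = 1.04×10^6 N ≈ 1040 kN

L = 1.04×10^6 N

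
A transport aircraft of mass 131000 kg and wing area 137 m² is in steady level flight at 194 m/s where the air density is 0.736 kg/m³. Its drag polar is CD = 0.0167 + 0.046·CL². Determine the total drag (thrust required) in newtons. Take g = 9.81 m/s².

D = 71700 N

Level flight ⇒ L = W = m·g = 131000 × 9.81 = 1.2851×10^6 N.
q = ½ρv² = ½ × 0.736 × 194² = 13850 Pa.
CL = 2W/(ρv²S) = 2×1.2851×10^6/(0.736×194²×137) = 0.6773.
CD = 0.0167 + 0.046 × 0.6773² = 0.0378.
D = q·S·CD = 13850 × 137 × 0.0378 = 71720 N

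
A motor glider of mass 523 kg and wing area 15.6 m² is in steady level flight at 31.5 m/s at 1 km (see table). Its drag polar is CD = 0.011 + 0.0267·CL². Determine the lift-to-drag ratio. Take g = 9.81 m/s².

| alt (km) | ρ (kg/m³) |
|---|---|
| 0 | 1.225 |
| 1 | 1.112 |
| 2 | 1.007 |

At 1 km, from the table: ρ = 1.112 kg/m³.
Weight W = mg = 523 × 9.81 = 5130.6 N; in level flight L = W.
q = ½ρv² = ½ × 1.112 × 31.5² = 551.7 Pa.
CL = W/(q·S) = 5130.6 / (551.7 × 15.6) = 0.5961.
CD = 0.011 + 0.0267 × 0.5961² = 0.02049.
L/D = CL/CD = 0.5961 / 0.02049 = 29.1

L/D = 29.1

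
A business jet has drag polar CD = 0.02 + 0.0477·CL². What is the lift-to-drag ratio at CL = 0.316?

L/D = 12.8

CD = 0.02 + 0.0477 × 0.316² = 0.02476
L/D = CL/CD = 0.316 / 0.02476 = 12.8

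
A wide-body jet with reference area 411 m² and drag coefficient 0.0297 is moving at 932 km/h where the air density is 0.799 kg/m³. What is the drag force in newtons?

D = 3.27×10^5 N

Convert speed: v = 932 km/h ÷ 3.6 = 258.9 m/s.
D = ½ρv²S·CD = ½ × 0.799 × 258.9² × 411 × 0.0297 = 3.27×10^5 N ≈ 327 kN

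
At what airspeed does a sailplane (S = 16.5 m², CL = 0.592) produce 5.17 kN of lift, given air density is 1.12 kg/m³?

L = ½ρv²S·CL ⇒ v = √(2L/(ρ·S·CL))
v = √(2 × 5170 / (1.12 × 16.5 × 0.592)) = √945.1 = 30.7 m/s

v = 30.7 m/s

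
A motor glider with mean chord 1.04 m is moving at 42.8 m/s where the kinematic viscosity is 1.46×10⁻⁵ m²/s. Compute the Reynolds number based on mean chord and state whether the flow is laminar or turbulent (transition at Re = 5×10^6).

Re = 3.05×10^6 (laminar)

Re = v·c/ν = 42.8 × 1.04 / (1.46×10⁻⁵) = 3.05×10^6
Since 3.05×10^6 < 5×10^6, the flow is laminar.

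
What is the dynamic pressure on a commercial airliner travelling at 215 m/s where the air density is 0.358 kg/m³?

q = 8270 Pa

q = ½ρv² = ½ × 0.358 × 215² = 8270 Pa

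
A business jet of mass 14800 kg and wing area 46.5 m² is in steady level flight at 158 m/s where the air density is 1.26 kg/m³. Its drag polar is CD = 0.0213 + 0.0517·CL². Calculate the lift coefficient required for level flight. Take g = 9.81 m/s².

CL = 0.199

In steady level flight, lift balances weight: W = mg = 14800 × 9.81 = 1.4519×10^5 N.
q = ½ρv² = ½ × 1.26 × 158² = 15730 Pa.
Required CL = L/(qS) = 1.4519×10^5/(15730·46.5) = 0.1985.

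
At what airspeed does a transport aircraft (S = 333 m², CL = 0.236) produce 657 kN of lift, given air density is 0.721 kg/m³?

L = ½ρv²S·CL ⇒ v = √(2L/(ρ·S·CL))
v = √(2 × 6.57×10^5 / (0.721 × 333 × 0.236)) = √23190 = 152 m/s

v = 152 m/s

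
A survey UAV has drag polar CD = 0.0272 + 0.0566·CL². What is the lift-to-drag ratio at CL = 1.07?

L/D = 11.6

CD = 0.0272 + 0.0566 × 1.07² = 0.092
L/D = CL/CD = 1.07 / 0.092 = 11.6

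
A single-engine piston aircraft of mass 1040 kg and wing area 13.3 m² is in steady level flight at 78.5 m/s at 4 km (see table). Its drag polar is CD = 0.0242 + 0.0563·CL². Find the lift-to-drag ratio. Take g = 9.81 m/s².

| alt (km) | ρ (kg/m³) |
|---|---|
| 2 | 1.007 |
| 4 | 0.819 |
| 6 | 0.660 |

L/D = 10.3

At 4 km, from the table: ρ = 0.819 kg/m³.
In steady level flight, lift balances weight: W = mg = 1040 × 9.81 = 10202 N.
Dynamic pressure q = 0.5 × 0.819 × 78.5² = 2523 Pa.
Required CL = L/(qS) = 10202/(2523·13.3) = 0.304.
CD = 0.0242 + 0.0563 × 0.304² = 0.0294.
L/D = CL/CD = 0.304 / 0.0294 = 10.3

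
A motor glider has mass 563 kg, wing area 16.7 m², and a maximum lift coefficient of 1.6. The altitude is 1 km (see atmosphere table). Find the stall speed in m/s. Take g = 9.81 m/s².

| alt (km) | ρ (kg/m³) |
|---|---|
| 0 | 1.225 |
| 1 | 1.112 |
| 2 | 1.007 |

At 1 km, from the table: ρ = 1.112 kg/m³.
Weight W = mg = 563 × 9.81 = 5523 N.
V_stall = √(2W/(ρ·S·CL,max)) = √(2 × 5523 / (1.112 × 16.7 × 1.6))
V_stall = √371.8 = 19.3 m/s

V_stall = 19.3 m/s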